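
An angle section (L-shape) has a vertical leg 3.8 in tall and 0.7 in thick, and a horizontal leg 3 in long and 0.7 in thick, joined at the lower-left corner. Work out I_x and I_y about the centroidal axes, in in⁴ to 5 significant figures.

I_x ≈ 5.6762 in⁴, I_y ≈ 3.0750 in⁴

Treat the section as a set of non-overlapping primitives; coordinates are from the bounding-box lower-left.
Vertical leg: 0.7 × 3.8, A = 2.66 in², y = 1.9 in, Ī = 3.200867 in⁴.
Horizontal leg (remainder): 2.3 × 0.7, A = 1.61 in², y = 0.35 in, Ī = 0.06574167 in⁴.
Centroid: ȳ = ΣA·y / ΣA = 1.315574 in.
Transfer each piece to the centroidal x-axis using Ī + A·d² with d = y − 1.315574:
  vertical leg: d = 0.5844262 in → contributes +4.1094 in⁴
  horizontal leg (remainder): d = -0.9655738 in → contributes +1.566797 in⁴
Total I = 5.676198 in⁴.
For the y-axis: x̄ = 0.9155738 in.
Repeating about the centroidal y-axis gives I_y = 3.074998 in⁴.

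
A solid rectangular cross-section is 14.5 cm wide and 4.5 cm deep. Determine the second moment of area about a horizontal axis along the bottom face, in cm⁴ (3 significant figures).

I_base ≈ 440 cm⁴

The section: 14.5 × 4.5, A = 65.25 cm², y = 2.25 cm, Ī = 110.11 cm⁴.
Transfer it to the bottom edge using Ī + A·d² with d = y − 0:
  the section: d = 2.25 cm → contributes +440.44 cm⁴
Total I = 440.44 cm⁴.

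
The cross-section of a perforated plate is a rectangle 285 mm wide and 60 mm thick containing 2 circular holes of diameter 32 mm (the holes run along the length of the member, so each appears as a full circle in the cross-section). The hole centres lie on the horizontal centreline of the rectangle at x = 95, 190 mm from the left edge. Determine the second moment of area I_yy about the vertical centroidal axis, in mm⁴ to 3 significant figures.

I_yy ≈ 1.12 × 10⁸ mm⁴

Treat the section as a set of non-overlapping primitives; coordinates are from the bounding-box lower-left.
Plate: 285 × 60, A = 17 100 mm², x = 142.5 mm, Ī = 115 745 625 mm⁴.
Hole 1 (subtracted): ⌀32, A = 804.25 mm², x = 95 mm, Ī = 51 472 mm⁴.
Hole 2 (subtracted): ⌀32, A = 804.25 mm², x = 190 mm, Ī = 51 472 mm⁴.
By symmetry the centroid is at mid-width, x̄ = 142.5 mm.
Transfer each piece to the vertical centroidal axis using Ī + A·d² with d = x − 142.5:
  plate: d = 0 mm → contributes +115 745 625 mm⁴
  hole 1: d = -47.5 mm → contributes −1 866 056 mm⁴
  hole 2: d = 47.5 mm → contributes −1 866 056 mm⁴
Total I = 112 013 513 mm⁴.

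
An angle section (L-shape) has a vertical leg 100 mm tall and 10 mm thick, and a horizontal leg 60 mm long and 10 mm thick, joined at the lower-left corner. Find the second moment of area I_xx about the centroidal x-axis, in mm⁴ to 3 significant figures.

I_xx ≈ 1.51 × 10⁶ mm⁴

Split into non-overlapping primitives; take the origin at the lower-left of the bounding box.
Vertical leg: 10 × 100, A = 1 000 mm², y = 50 mm, Ī = 833 333 mm⁴.
Horizontal leg (remainder): 50 × 10, A = 500 mm², y = 5 mm, Ī = 4166.7 mm⁴.
Centroid: ȳ = ΣA·y / ΣA = 35 mm.
Transfer each piece to the centroidal x-axis using Ī + A·d² with d = y − 35:
  vertical leg: d = 15 mm → contributes +1 058 333 mm⁴
  horizontal leg (remainder): d = -30 mm → contributes +454 167 mm⁴
Total I = 1 512 500 mm⁴.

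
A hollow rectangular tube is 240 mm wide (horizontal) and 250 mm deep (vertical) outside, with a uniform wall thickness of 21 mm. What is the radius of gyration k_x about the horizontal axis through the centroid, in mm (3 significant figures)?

Split into non-overlapping primitives; take the origin at the lower-left of the bounding box.
Outer rectangle: 240 × 250, A = 60 000 mm², y = 125 mm, Ī = 312 500 000 mm⁴.
Inner void (subtracted): 198 × 208, A = 41 184 mm², y = 125 mm, Ī = 148 482 048 mm⁴.
By symmetry the centroid is at mid-height, ȳ = 125 mm.
All pieces are centred on the horizontal axis through the centroid, so I = ΣĪ (holes subtracted) = 164 017 952 mm⁴.
Radius of gyration: k = √(I/A) = √(164 017 952 / 18 816) = 93.365 mm.

k_x ≈ 93.4 mm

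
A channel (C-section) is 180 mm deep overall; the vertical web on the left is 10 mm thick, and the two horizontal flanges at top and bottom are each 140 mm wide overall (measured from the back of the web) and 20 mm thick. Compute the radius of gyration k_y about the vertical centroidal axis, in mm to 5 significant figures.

k_y ≈ 44.546 mm

Decompose the section into non-overlapping parts with the origin at the bottom-left of its bounding rectangle.
Web: 10 × 180, A = 1 800 mm², x = 5 mm, Ī = 15 000 mm⁴.
Top flange (beyond web): 130 × 20, A = 2 600 mm², x = 75 mm, Ī = 3 661 667 mm⁴.
Bottom flange (beyond web): 130 × 20, A = 2 600 mm², x = 75 mm, Ī = 3 661 667 mm⁴.
Centroid: x̄ = ΣA·x / ΣA = 57 mm.
Transfer each piece to the vertical centroidal axis using Ī + A·d² with d = x − 57:
  web: d = -52 mm → contributes +4 882 200 mm⁴
  top flange (beyond web): d = 18 mm → contributes +4 504 067 mm⁴
  bottom flange (beyond web): d = 18 mm → contributes +4 504 067 mm⁴
Total I = 13 890 333 mm⁴.
Radius of gyration: k = √(I/A) = √(13 890 333 / 7 000) = 44.54586 mm.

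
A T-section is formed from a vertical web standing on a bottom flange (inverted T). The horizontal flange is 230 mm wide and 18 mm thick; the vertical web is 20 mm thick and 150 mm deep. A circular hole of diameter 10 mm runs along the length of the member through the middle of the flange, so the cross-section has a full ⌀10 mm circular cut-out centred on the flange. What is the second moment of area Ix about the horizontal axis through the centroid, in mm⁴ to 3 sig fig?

Break the section into simple shapes (no overlaps), measuring from the bottom-left corner of the bounding box.
Flange: 230 × 18, A = 4 140 mm², y = 9 mm, Ī = 111 780 mm⁴.
Web: 20 × 150, A = 3 000 mm², y = 93 mm, Ī = 5 625 000 mm⁴.
Hole (subtracted): ⌀10, A = 78.54 mm², y = 9 mm, Ī = 490.87 mm⁴.
Centroid: ȳ = ΣA·y / ΣA = 44.687 mm.
Transfer each piece to the horizontal axis through the centroid using Ī + A·d² with d = y − 44.687:
  flange: d = -35.687 mm → contributes +5 384 229 mm⁴
  web: d = 48.313 mm → contributes +12 627 534 mm⁴
  hole: d = -35.687 mm → contributes −100 514 mm⁴
Total I = 17 911 248 mm⁴.

Ix ≈ 1.79 × 10⁷ mm⁴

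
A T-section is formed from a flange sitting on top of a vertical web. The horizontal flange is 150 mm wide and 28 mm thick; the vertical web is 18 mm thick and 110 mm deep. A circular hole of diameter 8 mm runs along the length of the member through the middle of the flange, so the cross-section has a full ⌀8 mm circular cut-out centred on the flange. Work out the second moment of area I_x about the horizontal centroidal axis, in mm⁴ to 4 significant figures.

Treat the section as a set of non-overlapping primitives; coordinates are from the bounding-box lower-left.
Flange: 150 × 28, A = 4 200 mm², y = 124 mm, Ī = 274 400 mm⁴.
Web: 18 × 110, A = 1 980 mm², y = 55 mm, Ī = 1 996 500 mm⁴.
Hole (subtracted): ⌀8, A = 50.2655 mm², y = 124 mm, Ī = 201.062 mm⁴.
Centroid: ȳ = ΣA·y / ΣA = 101.712 mm.
Transfer each piece to the horizontal centroidal axis using Ī + A·d² with d = y − 101.712:
  flange: d = 22.2881 mm → contributes +2 360 785 mm⁴
  web: d = -46.7119 mm → contributes +6 316 867 mm⁴
  hole: d = 22.2881 mm → contributes −25170.9 mm⁴
Total I = 8 652 482 mm⁴.

I_x ≈ 8.652 × 10⁶ mm⁴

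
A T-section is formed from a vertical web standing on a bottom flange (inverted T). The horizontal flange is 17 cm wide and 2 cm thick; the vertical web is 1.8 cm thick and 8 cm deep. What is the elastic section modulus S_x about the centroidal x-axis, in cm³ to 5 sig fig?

Break the section into simple shapes (no overlaps), measuring from the bottom-left corner of the bounding box.
Flange: 17 × 2, A = 34 cm², y = 1 cm, Ī = 11.33333 cm⁴.
Web: 1.8 × 8, A = 14.4 cm², y = 6 cm, Ī = 76.8 cm⁴.
Centroid: ȳ = ΣA·y / ΣA = 2.487603 cm.
Transfer each piece to the centroidal x-axis using Ī + A·d² with d = y − 2.487603:
  flange: d = -1.487603 cm → contributes +86.5741 cm⁴
  web: d = 3.512397 cm → contributes +254.4518 cm⁴
Total I = 341.0259 cm⁴.
Extreme fibre distance c = 7.512397 cm; S = I/c = 45.39509 cm³.

S_x ≈ 45.395 cm³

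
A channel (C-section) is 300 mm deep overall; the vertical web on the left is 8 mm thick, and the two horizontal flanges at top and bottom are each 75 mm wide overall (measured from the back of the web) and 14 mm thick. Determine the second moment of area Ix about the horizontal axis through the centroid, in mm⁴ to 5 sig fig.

Ix ≈ 5.6393 × 10⁷ mm⁴

Decompose the section into non-overlapping parts with the origin at the bottom-left of its bounding rectangle.
Web: 8 × 300, A = 2 400 mm², y = 150 mm, Ī = 18 000 000 mm⁴.
Top flange (beyond web): 67 × 14, A = 938 mm², y = 293 mm, Ī = 15320.67 mm⁴.
Bottom flange (beyond web): 67 × 14, A = 938 mm², y = 7 mm, Ī = 15320.67 mm⁴.
By symmetry the centroid is at mid-height, ȳ = 150 mm.
Transfer each piece to the horizontal axis through the centroid using Ī + A·d² with d = y − 150:
  web: d = 0 mm → contributes +18 000 000 mm⁴
  top flange (beyond web): d = 143 mm → contributes +19 196 483 mm⁴
  bottom flange (beyond web): d = -143 mm → contributes +19 196 483 mm⁴
Total I = 56 392 965 mm⁴.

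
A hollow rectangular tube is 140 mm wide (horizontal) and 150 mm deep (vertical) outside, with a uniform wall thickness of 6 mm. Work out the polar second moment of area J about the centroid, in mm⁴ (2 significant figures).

J ≈ 2.2 × 10⁷ mm⁴

Split into non-overlapping primitives; take the origin at the lower-left of the bounding box.
Outer rectangle: 140 × 150, A = 21 000 mm², y = 75 mm, Ī = 39 375 000 mm⁴.
Inner void (subtracted): 128 × 138, A = 17 664 mm², y = 75 mm, Ī = 28 032 768 mm⁴.
By symmetry the centroid is at mid-height, ȳ = 75 mm.
All pieces are centred on the centroidal x-axis, so I = ΣĪ (holes subtracted) = 11 342 232 mm⁴.
Repeating about the centroidal y-axis gives I_y = 10 182 752 mm⁴.
Polar second moment: J = I_x + I_y = 21 524 984 mm⁴.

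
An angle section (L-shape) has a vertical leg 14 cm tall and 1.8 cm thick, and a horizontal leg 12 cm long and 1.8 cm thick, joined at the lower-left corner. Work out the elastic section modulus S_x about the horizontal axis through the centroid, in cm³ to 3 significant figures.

Split into non-overlapping primitives; take the origin at the lower-left of the bounding box.
Vertical leg: 1.8 × 14, A = 25.2 cm², y = 7 cm, Ī = 411.6 cm⁴.
Horizontal leg (remainder): 10.2 × 1.8, A = 18.36 cm², y = 0.9 cm, Ī = 4.9572 cm⁴.
Centroid: ȳ = ΣA·y / ΣA = 4.4289 cm.
Transfer each piece to the horizontal axis through the centroid using Ī + A·d² with d = y − 4.4289:
  vertical leg: d = 2.5711 cm → contributes +578.18 cm⁴
  horizontal leg (remainder): d = -3.5289 cm → contributes +233.6 cm⁴
Total I = 811.78 cm⁴.
Extreme fibre distance c = 9.5711 cm; S = I/c = 84.816 cm³.

S_x ≈ 84.8 cm³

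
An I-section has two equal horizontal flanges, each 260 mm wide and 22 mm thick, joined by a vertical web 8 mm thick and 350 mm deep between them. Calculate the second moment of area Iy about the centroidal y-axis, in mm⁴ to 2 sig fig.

Iy ≈ 6.4 × 10⁷ mm⁴

Decompose the section into non-overlapping parts with the origin at the bottom-left of its bounding rectangle.
Bottom flange: 260 × 22, A = 5 720 mm², x = 130 mm, Ī = 32 222 667 mm⁴.
Web: 8 × 350, A = 2 800 mm², x = 130 mm, Ī = 14 933 mm⁴.
Top flange: 260 × 22, A = 5 720 mm², x = 130 mm, Ī = 32 222 667 mm⁴.
By symmetry the centroid is at mid-width, x̄ = 130 mm.
All pieces are centred on the centroidal y-axis, so I = ΣĪ = 64 460 267 mm⁴.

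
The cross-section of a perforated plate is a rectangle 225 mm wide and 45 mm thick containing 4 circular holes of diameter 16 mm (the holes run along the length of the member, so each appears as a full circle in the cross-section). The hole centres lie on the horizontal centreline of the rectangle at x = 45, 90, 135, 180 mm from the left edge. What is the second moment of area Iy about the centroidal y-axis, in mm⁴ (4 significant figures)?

Split into non-overlapping primitives; take the origin at the lower-left of the bounding box.
Plate: 225 × 45, A = 10 125 mm², x = 112.5 mm, Ī = 42 714 844 mm⁴.
Hole 1 (subtracted): ⌀16, A = 201.062 mm², x = 45 mm, Ī = 3216.99 mm⁴.
Hole 2 (subtracted): ⌀16, A = 201.062 mm², x = 90 mm, Ī = 3216.99 mm⁴.
Hole 3 (subtracted): ⌀16, A = 201.062 mm², x = 135 mm, Ī = 3216.99 mm⁴.
Hole 4 (subtracted): ⌀16, A = 201.062 mm², x = 180 mm, Ī = 3216.99 mm⁴.
By symmetry the centroid is at mid-width, x̄ = 112.5 mm.
Transfer each piece to the centroidal y-axis using Ī + A·d² with d = x − 112.5:
  plate: d = 0 mm → contributes +42 714 844 mm⁴
  hole 1: d = -67.5 mm → contributes −919 305 mm⁴
  hole 2: d = -22.5 mm → contributes −105 005 mm⁴
  hole 3: d = 22.5 mm → contributes −105 005 mm⁴
  hole 4: d = 67.5 mm → contributes −919 305 mm⁴
Total I = 40 666 224 mm⁴.

Iy ≈ 4.067 × 10⁷ mm⁴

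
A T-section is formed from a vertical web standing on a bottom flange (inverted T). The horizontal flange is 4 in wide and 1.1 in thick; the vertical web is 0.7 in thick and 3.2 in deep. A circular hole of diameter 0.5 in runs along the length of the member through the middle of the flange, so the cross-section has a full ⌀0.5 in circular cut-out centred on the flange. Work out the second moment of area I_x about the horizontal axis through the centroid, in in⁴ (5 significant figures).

I_x ≈ 9.1070 in⁴

Decompose the section into non-overlapping parts with the origin at the bottom-left of its bounding rectangle.
Flange: 4 × 1.1, A = 4.4 in², y = 0.55 in, Ī = 0.4436667 in⁴.
Web: 0.7 × 3.2, A = 2.24 in², y = 2.7 in, Ī = 1.911467 in⁴.
Hole (subtracted): ⌀0.5, A = 0.1963495 in², y = 0.55 in, Ī = 0.003067962 in⁴.
Centroid: ȳ = ΣA·y / ΣA = 1.297402 in.
Transfer each piece to the horizontal axis through the centroid using Ī + A·d² with d = y − 1.297402:
  flange: d = -0.7474024 in → contributes +2.901552 in⁴
  web: d = 1.402598 in → contributes +6.318174 in⁴
  hole: d = -0.7474024 in → contributes −0.1127509 in⁴
Total I = 9.106975 in⁴.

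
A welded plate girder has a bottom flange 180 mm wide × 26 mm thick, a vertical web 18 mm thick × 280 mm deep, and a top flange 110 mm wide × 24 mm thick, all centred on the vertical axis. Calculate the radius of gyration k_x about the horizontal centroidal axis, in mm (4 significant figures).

k_x ≈ 125.9 mm

Break the section into simple shapes (no overlaps), measuring from the bottom-left corner of the bounding box.
Bottom plate: 180 × 26, A = 4 680 mm², y = 13 mm, Ī = 263 640 mm⁴.
Web plate: 18 × 280, A = 5 040 mm², y = 166 mm, Ī = 32 928 000 mm⁴.
Top plate: 110 × 24, A = 2 640 mm², y = 318 mm, Ī = 126 720 mm⁴.
Centroid: ȳ = ΣA·y / ΣA = 140.534 mm.
Transfer each piece to the horizontal centroidal axis using Ī + A·d² with d = y − 140.534:
  bottom plate: d = -127.534 mm → contributes +76 383 448 mm⁴
  web plate: d = 25.466 mm → contributes +36 196 531 mm⁴
  top plate: d = 177.466 mm → contributes +83 271 376 mm⁴
Total I = 195 851 356 mm⁴.
Radius of gyration: k = √(I/A) = √(195 851 356 / 12 360) = 125.879 mm.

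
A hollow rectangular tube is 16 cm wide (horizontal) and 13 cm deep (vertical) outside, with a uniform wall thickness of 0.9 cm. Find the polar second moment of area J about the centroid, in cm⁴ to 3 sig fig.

J ≈ 3030 cm⁴

Split into non-overlapping primitives; take the origin at the lower-left of the bounding box.
Outer rectangle: 16 × 13, A = 208 cm², y = 6.5 cm, Ī = 2929.3 cm⁴.
Inner void (subtracted): 14.2 × 11.2, A = 159.04 cm², y = 6.5 cm, Ī = 1662.5 cm⁴.
By symmetry the centroid is at mid-height, ȳ = 6.5 cm.
All pieces are centred on the centroidal x-axis, so I = ΣĪ (holes subtracted) = 1266.8 cm⁴.
Repeating about the centroidal y-axis gives I_y = 1764.9 cm⁴.
Polar second moment: J = I_x + I_y = 3031.8 cm⁴.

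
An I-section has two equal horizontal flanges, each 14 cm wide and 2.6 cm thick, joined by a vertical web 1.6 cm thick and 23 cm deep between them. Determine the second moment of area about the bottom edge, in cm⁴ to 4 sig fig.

I_base ≈ 3.538 × 10⁴ cm⁴

Treat the section as a set of non-overlapping primitives; coordinates are from the bounding-box lower-left.
Bottom flange: 14 × 2.6, A = 36.4 cm², y = 1.3 cm, Ī = 20.5053 cm⁴.
Web: 1.6 × 23, A = 36.8 cm², y = 14.1 cm, Ī = 1622.27 cm⁴.
Top flange: 14 × 2.6, A = 36.4 cm², y = 26.9 cm, Ī = 20.5053 cm⁴.
Transfer each piece to a horizontal axis along the bottom face using Ī + A·d² with d = y − 0:
  bottom flange: d = 1.3 cm → contributes +82.0213 cm⁴
  web: d = 14.1 cm → contributes +8938.47 cm⁴
  top flange: d = 26.9 cm → contributes +26359.9 cm⁴
Total I = 35380.4 cm⁴.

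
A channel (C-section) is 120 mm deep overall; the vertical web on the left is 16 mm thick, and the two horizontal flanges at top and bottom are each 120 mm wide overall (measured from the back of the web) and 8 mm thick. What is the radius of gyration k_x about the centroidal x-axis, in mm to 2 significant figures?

Break the section into simple shapes (no overlaps), measuring from the bottom-left corner of the bounding box.
Web: 16 × 120, A = 1 920 mm², y = 60 mm, Ī = 2 304 000 mm⁴.
Top flange (beyond web): 104 × 8, A = 832 mm², y = 116 mm, Ī = 4 437 mm⁴.
Bottom flange (beyond web): 104 × 8, A = 832 mm², y = 4 mm, Ī = 4 437 mm⁴.
By symmetry the centroid is at mid-height, ȳ = 60 mm.
Transfer each piece to the centroidal x-axis using Ī + A·d² with d = y − 60:
  web: d = 0 mm → contributes +2 304 000 mm⁴
  top flange (beyond web): d = 56 mm → contributes +2 613 589 mm⁴
  bottom flange (beyond web): d = -56 mm → contributes +2 613 589 mm⁴
Total I = 7 531 179 mm⁴.
Radius of gyration: k = √(I/A) = √(7 531 179 / 3 584) = 45.84 mm.

k_x ≈ 46 mm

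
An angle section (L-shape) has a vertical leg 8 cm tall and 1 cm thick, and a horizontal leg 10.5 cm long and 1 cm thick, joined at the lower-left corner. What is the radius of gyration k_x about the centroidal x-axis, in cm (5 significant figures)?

k_x ≈ 2.3502 cm

Decompose the section into non-overlapping parts with the origin at the bottom-left of its bounding rectangle.
Vertical leg: 1 × 8, A = 8 cm², y = 4 cm, Ī = 42.66667 cm⁴.
Horizontal leg (remainder): 9.5 × 1, A = 9.5 cm², y = 0.5 cm, Ī = 0.7916667 cm⁴.
Centroid: ȳ = ΣA·y / ΣA = 2.1 cm.
Transfer each piece to the centroidal x-axis using Ī + A·d² with d = y − 2.1:
  vertical leg: d = 1.9 cm → contributes +71.54667 cm⁴
  horizontal leg (remainder): d = -1.6 cm → contributes +25.11167 cm⁴
Total I = 96.65833 cm⁴.
Radius of gyration: k = √(I/A) = √(96.65833 / 17.5) = 2.350177 cm.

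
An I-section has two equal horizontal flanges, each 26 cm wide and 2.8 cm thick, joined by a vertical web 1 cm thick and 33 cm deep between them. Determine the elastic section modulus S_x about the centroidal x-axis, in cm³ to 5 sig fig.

S_x ≈ 2577.3 cm³

Decompose the section into non-overlapping parts with the origin at the bottom-left of its bounding rectangle.
Bottom flange: 26 × 2.8, A = 72.8 cm², y = 1.4 cm, Ī = 47.56267 cm⁴.
Web: 1 × 33, A = 33 cm², y = 19.3 cm, Ī = 2994.75 cm⁴.
Top flange: 26 × 2.8, A = 72.8 cm², y = 37.2 cm, Ī = 47.56267 cm⁴.
By symmetry the centroid is at mid-height, ȳ = 19.3 cm.
Transfer each piece to the centroidal x-axis using Ī + A·d² with d = y − 19.3:
  bottom flange: d = -17.9 cm → contributes +23373.41 cm⁴
  web: d = 0 cm → contributes +2994.75 cm⁴
  top flange: d = 17.9 cm → contributes +23373.41 cm⁴
Total I = 49741.57 cm⁴.
Extreme fibre distance c = 19.3 cm; S = I/c = 2577.283 cm³.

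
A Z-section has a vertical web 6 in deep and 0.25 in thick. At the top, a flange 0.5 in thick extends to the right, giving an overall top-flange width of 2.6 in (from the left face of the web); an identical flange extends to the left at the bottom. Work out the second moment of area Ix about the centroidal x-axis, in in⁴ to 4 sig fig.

Decompose the section into non-overlapping parts with the origin at the bottom-left of its bounding rectangle.
Web: 0.25 × 6, A = 1.5 in², y = 3 in, Ī = 4.5 in⁴.
Top flange (beyond web): 2.35 × 0.5, A = 1.175 in², y = 5.75 in, Ī = 0.0244792 in⁴.
Bottom flange (beyond web): 2.35 × 0.5, A = 1.175 in², y = 0.25 in, Ī = 0.0244792 in⁴.
Centroid: ȳ = ΣA·y / ΣA = 3 in.
Transfer each piece to the centroidal x-axis using Ī + A·d² with d = y − 3:
  web: d = 0 in → contributes +4.5 in⁴
  top flange (beyond web): d = 2.75 in → contributes +8.91042 in⁴
  bottom flange (beyond web): d = -2.75 in → contributes +8.91042 in⁴
Total I = 22.3208 in⁴.

Ix ≈ 22.32 in⁴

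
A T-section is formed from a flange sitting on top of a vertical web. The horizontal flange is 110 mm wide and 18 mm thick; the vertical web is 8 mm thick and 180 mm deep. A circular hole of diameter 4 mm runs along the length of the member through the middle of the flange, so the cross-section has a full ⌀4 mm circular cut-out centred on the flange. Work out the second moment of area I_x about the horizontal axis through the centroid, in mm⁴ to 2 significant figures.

Decompose the section into non-overlapping parts with the origin at the bottom-left of its bounding rectangle.
Flange: 110 × 18, A = 1 980 mm², y = 189 mm, Ī = 53 460 mm⁴.
Web: 8 × 180, A = 1 440 mm², y = 90 mm, Ī = 3 888 000 mm⁴.
Hole (subtracted): ⌀4, A = 12.57 mm², y = 189 mm, Ī = 12.57 mm⁴.
Centroid: ȳ = ΣA·y / ΣA = 147.2 mm.
Transfer each piece to the horizontal axis through the centroid using Ī + A·d² with d = y − 147.2:
  flange: d = 41.84 mm → contributes +3 519 278 mm⁴
  web: d = -57.16 mm → contributes +8 593 202 mm⁴
  hole: d = 41.84 mm → contributes −22 009 mm⁴
Total I = 12 090 471 mm⁴.

I_x ≈ 1.2 × 10⁷ mm⁴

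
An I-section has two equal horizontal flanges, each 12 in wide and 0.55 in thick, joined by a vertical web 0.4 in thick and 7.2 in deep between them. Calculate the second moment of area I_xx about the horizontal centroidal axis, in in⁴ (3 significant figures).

I_xx ≈ 211 in⁴

Decompose the section into non-overlapping parts with the origin at the bottom-left of its bounding rectangle.
Bottom flange: 12 × 0.55, A = 6.6 in², y = 0.275 in, Ī = 0.16638 in⁴.
Web: 0.4 × 7.2, A = 2.88 in², y = 4.15 in, Ī = 12.442 in⁴.
Top flange: 12 × 0.55, A = 6.6 in², y = 8.025 in, Ī = 0.16638 in⁴.
By symmetry the centroid is at mid-height, ȳ = 4.15 in.
Transfer each piece to the horizontal centroidal axis using Ī + A·d² with d = y − 4.15:
  bottom flange: d = -3.875 in → contributes +99.27 in⁴
  web: d = 0 in → contributes +12.442 in⁴
  top flange: d = 3.875 in → contributes +99.27 in⁴
Total I = 210.98 in⁴.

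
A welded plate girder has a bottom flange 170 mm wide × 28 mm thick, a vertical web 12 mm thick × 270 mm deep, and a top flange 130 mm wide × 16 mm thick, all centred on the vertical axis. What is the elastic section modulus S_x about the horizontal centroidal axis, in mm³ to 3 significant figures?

Break the section into simple shapes (no overlaps), measuring from the bottom-left corner of the bounding box.
Bottom plate: 170 × 28, A = 4 760 mm², y = 14 mm, Ī = 310 987 mm⁴.
Web plate: 12 × 270, A = 3 240 mm², y = 163 mm, Ī = 19 683 000 mm⁴.
Top plate: 130 × 16, A = 2 080 mm², y = 306 mm, Ī = 44 373 mm⁴.
Centroid: ȳ = ΣA·y / ΣA = 122.15 mm.
Transfer each piece to the horizontal centroidal axis using Ī + A·d² with d = y − 122.15:
  bottom plate: d = -108.15 mm → contributes +55 982 689 mm⁴
  web plate: d = 40.853 mm → contributes +25 090 501 mm⁴
  top plate: d = 183.85 mm → contributes +70 352 512 mm⁴
Total I = 151 425 703 mm⁴.
Extreme fibre distance c = 191.85 mm; S = I/c = 789 279 mm³.

S_x ≈ 7.89 × 10⁵ mm³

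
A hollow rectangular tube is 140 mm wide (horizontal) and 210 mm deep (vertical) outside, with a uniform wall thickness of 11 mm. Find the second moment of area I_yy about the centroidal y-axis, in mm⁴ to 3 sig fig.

I_yy ≈ 2.23 × 10⁷ mm⁴

Split into non-overlapping primitives; take the origin at the lower-left of the bounding box.
Outer rectangle: 140 × 210, A = 29 400 mm², x = 70 mm, Ī = 48 020 000 mm⁴.
Inner void (subtracted): 118 × 188, A = 22 184 mm², x = 70 mm, Ī = 25 740 835 mm⁴.
By symmetry the centroid is at mid-width, x̄ = 70 mm.
All pieces are centred on the centroidal y-axis, so I = ΣĪ (holes subtracted) = 22 279 165 mm⁴.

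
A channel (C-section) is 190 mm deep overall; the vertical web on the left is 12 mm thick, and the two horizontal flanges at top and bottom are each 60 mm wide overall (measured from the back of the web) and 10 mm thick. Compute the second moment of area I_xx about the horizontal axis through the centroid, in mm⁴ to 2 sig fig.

Split into non-overlapping primitives; take the origin at the lower-left of the bounding box.
Web: 12 × 190, A = 2 280 mm², y = 95 mm, Ī = 6 859 000 mm⁴.
Top flange (beyond web): 48 × 10, A = 480 mm², y = 185 mm, Ī = 4 000 mm⁴.
Bottom flange (beyond web): 48 × 10, A = 480 mm², y = 5 mm, Ī = 4 000 mm⁴.
By symmetry the centroid is at mid-height, ȳ = 95 mm.
Transfer each piece to the horizontal axis through the centroid using Ī + A·d² with d = y − 95:
  web: d = 0 mm → contributes +6 859 000 mm⁴
  top flange (beyond web): d = 90 mm → contributes +3 892 000 mm⁴
  bottom flange (beyond web): d = -90 mm → contributes +3 892 000 mm⁴
Total I = 14 643 000 mm⁴.

I_xx ≈ 1.5 × 10⁷ mm⁴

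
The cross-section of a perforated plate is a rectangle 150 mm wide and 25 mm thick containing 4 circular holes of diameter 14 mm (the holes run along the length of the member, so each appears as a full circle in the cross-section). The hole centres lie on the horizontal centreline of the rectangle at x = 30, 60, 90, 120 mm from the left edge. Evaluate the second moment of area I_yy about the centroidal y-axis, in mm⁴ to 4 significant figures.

I_yy ≈ 6.331 × 10⁶ mm⁴

Split into non-overlapping primitives; take the origin at the lower-left of the bounding box.
Plate: 150 × 25, A = 3 750 mm², x = 75 mm, Ī = 7 031 250 mm⁴.
Hole 1 (subtracted): ⌀14, A = 153.938 mm², x = 30 mm, Ī = 1885.74 mm⁴.
Hole 2 (subtracted): ⌀14, A = 153.938 mm², x = 60 mm, Ī = 1885.74 mm⁴.
Hole 3 (subtracted): ⌀14, A = 153.938 mm², x = 90 mm, Ī = 1885.74 mm⁴.
Hole 4 (subtracted): ⌀14, A = 153.938 mm², x = 120 mm, Ī = 1885.74 mm⁴.
By symmetry the centroid is at mid-width, x̄ = 75 mm.
Transfer each piece to the centroidal y-axis using Ī + A·d² with d = x − 75:
  plate: d = 0 mm → contributes +7 031 250 mm⁴
  hole 1: d = -45 mm → contributes −313 610 mm⁴
  hole 2: d = -15 mm → contributes −36521.8 mm⁴
  hole 3: d = 15 mm → contributes −36521.8 mm⁴
  hole 4: d = 45 mm → contributes −313 610 mm⁴
Total I = 6 330 986 mm⁴.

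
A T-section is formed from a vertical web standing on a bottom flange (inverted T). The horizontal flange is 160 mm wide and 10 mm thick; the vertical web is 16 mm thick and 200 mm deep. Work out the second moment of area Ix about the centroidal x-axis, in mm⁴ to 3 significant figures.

Decompose the section into non-overlapping parts with the origin at the bottom-left of its bounding rectangle.
Flange: 160 × 10, A = 1 600 mm², y = 5 mm, Ī = 13 333 mm⁴.
Web: 16 × 200, A = 3 200 mm², y = 110 mm, Ī = 10 666 667 mm⁴.
Centroid: ȳ = ΣA·y / ΣA = 75 mm.
Transfer each piece to the centroidal x-axis using Ī + A·d² with d = y − 75:
  flange: d = -70 mm → contributes +7 853 333 mm⁴
  web: d = 35 mm → contributes +14 586 667 mm⁴
Total I = 22 440 000 mm⁴.

Ix ≈ 2.24 × 10⁷ mm⁴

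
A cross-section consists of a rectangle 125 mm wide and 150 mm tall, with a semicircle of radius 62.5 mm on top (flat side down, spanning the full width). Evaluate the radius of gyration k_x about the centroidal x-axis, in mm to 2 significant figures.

k_x ≈ 58 mm

Treat the section as a set of non-overlapping primitives; coordinates are from the bounding-box lower-left.
Rectangular body: 125 × 150, A = 18 750 mm², y = 75 mm, Ī = 35 156 250 mm⁴.
Semicircular cap: semicircle r = 62.5, A = 6 136 mm², y = 176.5 mm, Ī = 1 674 758 mm⁴.
Centroid: ȳ = ΣA·y / ΣA = 100 mm.
Transfer each piece to the centroidal x-axis using Ī + A·d² with d = y − 100:
  rectangular body: d = -25.03 mm → contributes +46 905 405 mm⁴
  semicircular cap: d = 76.49 mm → contributes +37 577 531 mm⁴
Total I = 84 482 936 mm⁴.
Radius of gyration: k = √(I/A) = √(84 482 936 / 24 886) = 58.26 mm.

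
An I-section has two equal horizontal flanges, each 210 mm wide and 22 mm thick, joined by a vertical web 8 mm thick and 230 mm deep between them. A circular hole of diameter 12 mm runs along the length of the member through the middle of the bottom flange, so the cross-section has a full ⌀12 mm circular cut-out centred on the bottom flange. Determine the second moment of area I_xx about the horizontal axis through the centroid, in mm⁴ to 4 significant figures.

Split into non-overlapping primitives; take the origin at the lower-left of the bounding box.
Bottom flange: 210 × 22, A = 4 620 mm², y = 11 mm, Ī = 186 340 mm⁴.
Web: 8 × 230, A = 1 840 mm², y = 137 mm, Ī = 8 111 333 mm⁴.
Top flange: 210 × 22, A = 4 620 mm², y = 263 mm, Ī = 186 340 mm⁴.
Hole (subtracted): ⌀12, A = 113.097 mm², y = 11 mm, Ī = 1017.88 mm⁴.
Centroid: ȳ = ΣA·y / ΣA = 138.299 mm.
Transfer each piece to the horizontal axis through the centroid using Ī + A·d² with d = y − 138.299:
  bottom flange: d = -127.299 mm → contributes +75 054 060 mm⁴
  web: d = -1.29939 mm → contributes +8 114 440 mm⁴
  top flange: d = 124.701 mm → contributes +72 028 461 mm⁴
  hole: d = -127.299 mm → contributes −1 833 775 mm⁴
Total I = 153 363 186 mm⁴.

I_xx ≈ 1.534 × 10⁸ mm⁴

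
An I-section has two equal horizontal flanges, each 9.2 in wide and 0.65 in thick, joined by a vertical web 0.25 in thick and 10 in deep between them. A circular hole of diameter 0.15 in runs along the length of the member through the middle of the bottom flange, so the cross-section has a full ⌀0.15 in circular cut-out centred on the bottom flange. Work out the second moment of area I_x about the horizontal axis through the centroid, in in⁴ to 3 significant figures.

Break the section into simple shapes (no overlaps), measuring from the bottom-left corner of the bounding box.
Bottom flange: 9.2 × 0.65, A = 5.98 in², y = 0.325 in, Ī = 0.21055 in⁴.
Web: 0.25 × 10, A = 2.5 in², y = 5.65 in, Ī = 20.833 in⁴.
Top flange: 9.2 × 0.65, A = 5.98 in², y = 10.975 in, Ī = 0.21055 in⁴.
Hole (subtracted): ⌀0.15, A = 0.017671 in², y = 0.325 in, Ī = 0.00002485 in⁴.
Centroid: ȳ = ΣA·y / ΣA = 5.6565 in.
Transfer each piece to the horizontal axis through the centroid using Ī + A·d² with d = y − 5.6565:
  bottom flange: d = -5.3315 in → contributes +170.19 in⁴
  web: d = -0.0065156 in → contributes +20.833 in⁴
  top flange: d = 5.3185 in → contributes +169.36 in⁴
  hole: d = -5.3315 in → contributes −0.50234 in⁴
Total I = 359.89 in⁴.

I_x ≈ 360 in⁴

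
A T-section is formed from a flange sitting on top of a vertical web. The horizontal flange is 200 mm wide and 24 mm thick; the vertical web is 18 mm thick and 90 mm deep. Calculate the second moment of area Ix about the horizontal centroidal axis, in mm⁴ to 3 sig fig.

Ix ≈ 5.26 × 10⁶ mm⁴

Break the section into simple shapes (no overlaps), measuring from the bottom-left corner of the bounding box.
Flange: 200 × 24, A = 4 800 mm², y = 102 mm, Ī = 230 400 mm⁴.
Web: 18 × 90, A = 1 620 mm², y = 45 mm, Ī = 1 093 500 mm⁴.
Centroid: ȳ = ΣA·y / ΣA = 87.617 mm.
Transfer each piece to the horizontal centroidal axis using Ī + A·d² with d = y − 87.617:
  flange: d = 14.383 mm → contributes +1 223 404 mm⁴
  web: d = -42.617 mm → contributes +4 035 734 mm⁴
Total I = 5 259 137 mm⁴.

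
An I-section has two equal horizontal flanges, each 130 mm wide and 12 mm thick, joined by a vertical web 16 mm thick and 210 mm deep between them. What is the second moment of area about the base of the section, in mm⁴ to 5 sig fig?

Treat the section as a set of non-overlapping primitives; coordinates are from the bounding-box lower-left.
Bottom flange: 130 × 12, A = 1 560 mm², y = 6 mm, Ī = 18 720 mm⁴.
Web: 16 × 210, A = 3 360 mm², y = 117 mm, Ī = 12 348 000 mm⁴.
Top flange: 130 × 12, A = 1 560 mm², y = 228 mm, Ī = 18 720 mm⁴.
Transfer each piece to the base of the section using Ī + A·d² with d = y − 0:
  bottom flange: d = 6 mm → contributes +74 880 mm⁴
  web: d = 117 mm → contributes +58 343 040 mm⁴
  top flange: d = 228 mm → contributes +81 113 760 mm⁴
Total I = 139 531 680 mm⁴.

I_base ≈ 1.3953 × 10⁸ mm⁴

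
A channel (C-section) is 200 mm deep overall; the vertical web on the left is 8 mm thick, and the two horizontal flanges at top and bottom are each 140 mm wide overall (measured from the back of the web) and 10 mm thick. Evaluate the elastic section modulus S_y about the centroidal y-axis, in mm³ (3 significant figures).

Break the section into simple shapes (no overlaps), measuring from the bottom-left corner of the bounding box.
Web: 8 × 200, A = 1 600 mm², x = 4 mm, Ī = 8533.3 mm⁴.
Top flange (beyond web): 132 × 10, A = 1 320 mm², x = 74 mm, Ī = 1 916 640 mm⁴.
Bottom flange (beyond web): 132 × 10, A = 1 320 mm², x = 74 mm, Ī = 1 916 640 mm⁴.
Centroid: x̄ = ΣA·x / ΣA = 47.585 mm.
Transfer each piece to the centroidal y-axis using Ī + A·d² with d = x − 47.585:
  web: d = -43.585 mm → contributes +3 047 964 mm⁴
  top flange (beyond web): d = 26.415 mm → contributes +2 837 680 mm⁴
  bottom flange (beyond web): d = 26.415 mm → contributes +2 837 680 mm⁴
Total I = 8 723 323 mm⁴.
Extreme fibre distance c = 92.415 mm; S = I/c = 94 393 mm³.

S_y ≈ 9.44 × 10⁴ mm³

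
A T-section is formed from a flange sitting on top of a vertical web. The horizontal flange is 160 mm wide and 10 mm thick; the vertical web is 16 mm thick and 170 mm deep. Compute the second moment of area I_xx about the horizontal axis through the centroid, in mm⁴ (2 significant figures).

Treat the section as a set of non-overlapping primitives; coordinates are from the bounding-box lower-left.
Flange: 160 × 10, A = 1 600 mm², y = 175 mm, Ī = 13 333 mm⁴.
Web: 16 × 170, A = 2 720 mm², y = 85 mm, Ī = 6 550 667 mm⁴.
Centroid: ȳ = ΣA·y / ΣA = 118.3 mm.
Transfer each piece to the horizontal axis through the centroid using Ī + A·d² with d = y − 118.3:
  flange: d = 56.67 mm → contributes +5 151 111 mm⁴
  web: d = -33.33 mm → contributes +9 572 889 mm⁴
Total I = 14 724 000 mm⁴.

I_xx ≈ 1.5 × 10⁷ mm⁴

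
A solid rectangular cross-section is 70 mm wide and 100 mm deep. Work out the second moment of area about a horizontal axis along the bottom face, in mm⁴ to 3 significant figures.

I_base ≈ 2.33 × 10⁷ mm⁴

The section: 70 × 100, A = 7 000 mm², y = 50 mm, Ī = 5 833 333 mm⁴.
Transfer it to the base of the section using Ī + A·d² with d = y − 0:
  the section: d = 50 mm → contributes +23 333 333 mm⁴
Total I = 23 333 333 mm⁴.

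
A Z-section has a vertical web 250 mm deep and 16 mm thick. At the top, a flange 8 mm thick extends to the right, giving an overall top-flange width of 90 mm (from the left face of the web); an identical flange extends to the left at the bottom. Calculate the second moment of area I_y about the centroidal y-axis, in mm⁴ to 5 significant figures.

I_y ≈ 3.0232 × 10⁶ mm⁴

Split into non-overlapping primitives; take the origin at the lower-left of the bounding box.
Web: 16 × 250, A = 4 000 mm², x = 82 mm, Ī = 85333.33 mm⁴.
Top flange (beyond web): 74 × 8, A = 592 mm², x = 127 mm, Ī = 270149.3 mm⁴.
Bottom flange (beyond web): 74 × 8, A = 592 mm², x = 37 mm, Ī = 270149.3 mm⁴.
Centroid: x̄ = ΣA·x / ΣA = 82 mm.
Transfer each piece to the centroidal y-axis using Ī + A·d² with d = x − 82:
  web: d = 0 mm → contributes +85333.33 mm⁴
  top flange (beyond web): d = 45 mm → contributes +1 468 949 mm⁴
  bottom flange (beyond web): d = -45 mm → contributes +1 468 949 mm⁴
Total I = 3 023 232 mm⁴.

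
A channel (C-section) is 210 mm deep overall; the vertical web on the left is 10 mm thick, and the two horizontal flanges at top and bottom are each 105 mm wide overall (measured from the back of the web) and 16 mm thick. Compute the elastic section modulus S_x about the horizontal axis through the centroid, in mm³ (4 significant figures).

Decompose the section into non-overlapping parts with the origin at the bottom-left of its bounding rectangle.
Web: 10 × 210, A = 2 100 mm², y = 105 mm, Ī = 7 717 500 mm⁴.
Top flange (beyond web): 95 × 16, A = 1 520 mm², y = 202 mm, Ī = 32426.7 mm⁴.
Bottom flange (beyond web): 95 × 16, A = 1 520 mm², y = 8 mm, Ī = 32426.7 mm⁴.
By symmetry the centroid is at mid-height, ȳ = 105 mm.
Transfer each piece to the horizontal axis through the centroid using Ī + A·d² with d = y − 105:
  web: d = 0 mm → contributes +7 717 500 mm⁴
  top flange (beyond web): d = 97 mm → contributes +14 334 107 mm⁴
  bottom flange (beyond web): d = -97 mm → contributes +14 334 107 mm⁴
Total I = 36 385 713 mm⁴.
Extreme fibre distance c = 105 mm; S = I/c = 346 531 mm³.

S_x ≈ 3.465 × 10⁵ mm³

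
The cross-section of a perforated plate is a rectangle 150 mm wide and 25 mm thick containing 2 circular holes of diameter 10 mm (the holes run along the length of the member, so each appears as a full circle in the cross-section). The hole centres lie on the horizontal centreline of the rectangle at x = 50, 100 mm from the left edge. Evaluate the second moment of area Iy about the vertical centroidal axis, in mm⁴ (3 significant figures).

Iy ≈ 6.93 × 10⁶ mm⁴

Treat the section as a set of non-overlapping primitives; coordinates are from the bounding-box lower-left.
Plate: 150 × 25, A = 3 750 mm², x = 75 mm, Ī = 7 031 250 mm⁴.
Hole 1 (subtracted): ⌀10, A = 78.54 mm², x = 50 mm, Ī = 490.87 mm⁴.
Hole 2 (subtracted): ⌀10, A = 78.54 mm², x = 100 mm, Ī = 490.87 mm⁴.
By symmetry the centroid is at mid-width, x̄ = 75 mm.
Transfer each piece to the vertical centroidal axis using Ī + A·d² with d = x − 75:
  plate: d = 0 mm → contributes +7 031 250 mm⁴
  hole 1: d = -25 mm → contributes −49 578 mm⁴
  hole 2: d = 25 mm → contributes −49 578 mm⁴
Total I = 6 932 093 mm⁴.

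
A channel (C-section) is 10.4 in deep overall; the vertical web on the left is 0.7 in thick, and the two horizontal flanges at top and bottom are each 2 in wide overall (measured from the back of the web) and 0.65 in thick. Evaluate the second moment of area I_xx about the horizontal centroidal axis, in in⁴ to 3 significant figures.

Split into non-overlapping primitives; take the origin at the lower-left of the bounding box.
Web: 0.7 × 10.4, A = 7.28 in², y = 5.2 in, Ī = 65.617 in⁴.
Top flange (beyond web): 1.3 × 0.65, A = 0.845 in², y = 10.075 in, Ī = 0.029751 in⁴.
Bottom flange (beyond web): 1.3 × 0.65, A = 0.845 in², y = 0.325 in, Ī = 0.029751 in⁴.
By symmetry the centroid is at mid-height, ȳ = 5.2 in.
Transfer each piece to the horizontal centroidal axis using Ī + A·d² with d = y − 5.2:
  web: d = 0 in → contributes +65.617 in⁴
  top flange (beyond web): d = 4.875 in → contributes +20.112 in⁴
  bottom flange (beyond web): d = -4.875 in → contributes +20.112 in⁴
Total I = 105.84 in⁴.

I_xx ≈ 106 in⁴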